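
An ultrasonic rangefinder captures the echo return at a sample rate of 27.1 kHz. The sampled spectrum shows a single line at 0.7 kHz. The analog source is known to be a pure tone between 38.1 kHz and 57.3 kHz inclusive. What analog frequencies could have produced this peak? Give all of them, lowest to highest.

53.5 kHz, 54.9 kHz

Frequencies that alias to 0.7 kHz are k·fs ± 0.7 kHz for integer k ≥ 0.
k=0: 0.7 kHz.
k=1: 26.4 kHz, 27.8 kHz.
k=2: 53.5 kHz, 54.9 kHz.
k=3: 80.6 kHz, 82 kHz.
Within [38.1 kHz, 57.3 kHz]: 53.5 kHz, 54.9 kHz.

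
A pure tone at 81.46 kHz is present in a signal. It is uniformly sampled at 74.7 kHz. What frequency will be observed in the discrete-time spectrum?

81.46 kHz mod fs = 6.76 kHz.
6.76 kHz ≤ fs/2 = 37.35 kHz, appears at 6.76 kHz.

6.76 kHz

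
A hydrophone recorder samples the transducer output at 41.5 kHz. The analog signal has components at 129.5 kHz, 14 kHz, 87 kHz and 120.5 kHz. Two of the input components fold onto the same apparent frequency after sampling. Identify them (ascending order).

fs/2 = 20.75 kHz.
129.5 kHz mod fs = 5 kHz.
5 kHz ≤ fs/2 = 20.75 kHz, appears at 5 kHz.
14 kHz ≤ fs/2 = 20.75 kHz, passes unchanged.
87 kHz mod fs = 4 kHz.
4 kHz ≤ fs/2 = 20.75 kHz, appears at 4 kHz.
120.5 kHz mod fs = 37.5 kHz.
37.5 kHz > fs/2 = 20.75 kHz, folds to fs − 37.5 kHz = 4 kHz.
87 kHz and 120.5 kHz both map to 4 kHz.

87 kHz, 120.5 kHz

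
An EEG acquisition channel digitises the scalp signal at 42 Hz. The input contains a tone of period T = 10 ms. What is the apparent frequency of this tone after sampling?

16 Hz

T = 10 ms → f = 1/T = 100 Hz.
100 Hz mod fs = 16 Hz.
16 Hz ≤ fs/2 = 21 Hz, appears at 16 Hz.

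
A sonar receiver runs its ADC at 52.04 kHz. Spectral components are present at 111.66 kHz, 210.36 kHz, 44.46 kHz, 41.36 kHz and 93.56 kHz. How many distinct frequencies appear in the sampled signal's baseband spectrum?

fs/2 = 26.02 kHz.
111.66 kHz mod fs = 7.58 kHz.
7.58 kHz ≤ fs/2 = 26.02 kHz, appears at 7.58 kHz.
210.36 kHz mod fs = 2.2 kHz.
2.2 kHz ≤ fs/2 = 26.02 kHz, appears at 2.2 kHz.
44.46 kHz > fs/2 = 26.02 kHz, folds to fs − 44.46 kHz = 7.58 kHz.
41.36 kHz > fs/2 = 26.02 kHz, folds to fs − 41.36 kHz = 10.68 kHz.
93.56 kHz mod fs = 41.52 kHz.
41.52 kHz > fs/2 = 26.02 kHz, folds to fs − 41.52 kHz = 10.52 kHz.
Distinct values: {2.2 kHz, 7.58 kHz, 10.52 kHz, 10.68 kHz} → 4.

4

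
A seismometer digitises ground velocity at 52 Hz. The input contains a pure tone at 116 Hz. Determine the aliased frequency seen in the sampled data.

12 Hz

116 Hz mod fs = 12 Hz.
12 Hz ≤ fs/2 = 26 Hz, appears at 12 Hz.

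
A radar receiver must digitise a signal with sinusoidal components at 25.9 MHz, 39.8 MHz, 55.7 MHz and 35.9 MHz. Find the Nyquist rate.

111.4 MHz

Highest-frequency component: 55.7 MHz.
Nyquist rate = 2 × 55.7 MHz = 111.4 MHz.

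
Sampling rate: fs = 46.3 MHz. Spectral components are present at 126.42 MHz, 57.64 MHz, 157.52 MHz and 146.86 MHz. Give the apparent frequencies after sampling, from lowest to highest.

7.96 MHz, 11.34 MHz, 12.48 MHz, 18.62 MHz

fs/2 = 23.15 MHz.
126.42 MHz mod fs = 33.82 MHz.
33.82 MHz > fs/2 = 23.15 MHz, folds to fs − 33.82 MHz = 12.48 MHz.
57.64 MHz mod fs = 11.34 MHz.
11.34 MHz ≤ fs/2 = 23.15 MHz, appears at 11.34 MHz.
157.52 MHz mod fs = 18.62 MHz.
18.62 MHz ≤ fs/2 = 23.15 MHz, appears at 18.62 MHz.
146.86 MHz mod fs = 7.96 MHz.
7.96 MHz ≤ fs/2 = 23.15 MHz, appears at 7.96 MHz.
Distinct values: {7.96 MHz, 11.34 MHz, 12.48 MHz, 18.62 MHz}.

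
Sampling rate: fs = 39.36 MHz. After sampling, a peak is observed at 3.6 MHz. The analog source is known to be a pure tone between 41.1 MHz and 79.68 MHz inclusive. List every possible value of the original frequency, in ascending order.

42.96 MHz, 75.12 MHz

Frequencies that alias to 3.6 MHz are k·fs ± 3.6 MHz for integer k ≥ 0.
k=0: 3.6 MHz.
k=1: 35.76 MHz, 42.96 MHz.
k=2: 75.12 MHz, 82.32 MHz.
k=3: 114.48 MHz, 121.68 MHz.
Within [41.1 MHz, 79.68 MHz]: 42.96 MHz, 75.12 MHz.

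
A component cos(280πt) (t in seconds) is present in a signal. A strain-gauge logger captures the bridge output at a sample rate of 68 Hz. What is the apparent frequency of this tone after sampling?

ω = 280π rad/s → f = ω/(2π) = 140 Hz.
140 Hz mod fs = 4 Hz.
4 Hz ≤ fs/2 = 34 Hz, appears at 4 Hz.

4 Hz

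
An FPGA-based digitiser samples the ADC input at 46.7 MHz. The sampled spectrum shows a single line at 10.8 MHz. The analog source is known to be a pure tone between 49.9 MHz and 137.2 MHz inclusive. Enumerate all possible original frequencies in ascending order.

Frequencies that alias to 10.8 MHz are k·fs ± 10.8 MHz for integer k ≥ 0.
k=0: 10.8 MHz.
k=1: 35.9 MHz, 57.5 MHz.
k=2: 82.6 MHz, 104.2 MHz.
k=3: 129.3 MHz, 150.9 MHz.
k=4: 176 MHz, 197.6 MHz.
Within [49.9 MHz, 137.2 MHz]: 57.5 MHz, 82.6 MHz, 104.2 MHz, 129.3 MHz.

57.5 MHz, 82.6 MHz, 104.2 MHz, 129.3 MHz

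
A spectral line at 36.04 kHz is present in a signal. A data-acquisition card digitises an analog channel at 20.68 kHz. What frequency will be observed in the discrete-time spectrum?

36.04 kHz mod fs = 15.36 kHz.
15.36 kHz > fs/2 = 10.34 kHz, folds to fs − 15.36 kHz = 5.32 kHz.

5.32 kHz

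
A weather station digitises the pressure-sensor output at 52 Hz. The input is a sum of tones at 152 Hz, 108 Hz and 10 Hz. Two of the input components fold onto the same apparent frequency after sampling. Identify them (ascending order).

fs/2 = 26 Hz.
152 Hz mod fs = 48 Hz.
48 Hz > fs/2 = 26 Hz, folds to fs − 48 Hz = 4 Hz.
108 Hz mod fs = 4 Hz.
4 Hz ≤ fs/2 = 26 Hz, appears at 4 Hz.
10 Hz ≤ fs/2 = 26 Hz, passes unchanged.
108 Hz and 152 Hz both map to 4 Hz.

108 Hz, 152 Hz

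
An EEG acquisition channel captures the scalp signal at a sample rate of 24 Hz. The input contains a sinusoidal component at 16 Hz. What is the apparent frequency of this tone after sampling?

8 Hz

16 Hz > fs/2 = 12 Hz, folds to fs − 16 Hz = 8 Hz.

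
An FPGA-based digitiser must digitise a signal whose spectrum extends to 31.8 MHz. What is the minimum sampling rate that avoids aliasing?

Nyquist rate = 2 × 31.8 MHz = 63.6 MHz.

63.6 MHz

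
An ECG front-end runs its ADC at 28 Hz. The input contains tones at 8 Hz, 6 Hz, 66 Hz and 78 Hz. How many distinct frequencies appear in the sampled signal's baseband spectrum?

3

fs/2 = 14 Hz.
8 Hz ≤ fs/2 = 14 Hz, passes unchanged.
6 Hz ≤ fs/2 = 14 Hz, passes unchanged.
66 Hz mod fs = 10 Hz.
10 Hz ≤ fs/2 = 14 Hz, appears at 10 Hz.
78 Hz mod fs = 22 Hz.
22 Hz > fs/2 = 14 Hz, folds to fs − 22 Hz = 6 Hz.
Distinct values: {6 Hz, 8 Hz, 10 Hz} → 3.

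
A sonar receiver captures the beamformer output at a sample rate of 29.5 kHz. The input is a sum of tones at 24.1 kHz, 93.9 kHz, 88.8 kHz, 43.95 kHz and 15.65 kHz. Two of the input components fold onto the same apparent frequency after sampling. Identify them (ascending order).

fs/2 = 14.75 kHz.
24.1 kHz > fs/2 = 14.75 kHz, folds to fs − 24.1 kHz = 5.4 kHz.
93.9 kHz mod fs = 5.4 kHz.
5.4 kHz ≤ fs/2 = 14.75 kHz, appears at 5.4 kHz.
88.8 kHz mod fs = 0.3 kHz.
0.3 kHz ≤ fs/2 = 14.75 kHz, appears at 0.3 kHz.
43.95 kHz mod fs = 14.45 kHz.
14.45 kHz ≤ fs/2 = 14.75 kHz, appears at 14.45 kHz.
15.65 kHz > fs/2 = 14.75 kHz, folds to fs − 15.65 kHz = 13.85 kHz.
24.1 kHz and 93.9 kHz both map to 5.4 kHz.

24.1 kHz, 93.9 kHz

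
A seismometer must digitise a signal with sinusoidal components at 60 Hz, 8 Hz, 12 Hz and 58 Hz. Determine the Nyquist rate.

Highest-frequency component: 60 Hz.
Nyquist rate = 2 × 60 Hz = 120 Hz.

120 Hz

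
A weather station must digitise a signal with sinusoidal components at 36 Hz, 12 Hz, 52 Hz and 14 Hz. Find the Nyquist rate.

104 Hz

Highest-frequency component: 52 Hz.
Nyquist rate = 2 × 52 Hz = 104 Hz.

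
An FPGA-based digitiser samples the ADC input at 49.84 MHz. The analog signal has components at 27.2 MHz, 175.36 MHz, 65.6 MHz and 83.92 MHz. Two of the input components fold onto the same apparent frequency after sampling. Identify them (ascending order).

fs/2 = 24.92 MHz.
27.2 MHz > fs/2 = 24.92 MHz, folds to fs − 27.2 MHz = 22.64 MHz.
175.36 MHz mod fs = 25.84 MHz.
25.84 MHz > fs/2 = 24.92 MHz, folds to fs − 25.84 MHz = 24 MHz.
65.6 MHz mod fs = 15.76 MHz.
15.76 MHz ≤ fs/2 = 24.92 MHz, appears at 15.76 MHz.
83.92 MHz mod fs = 34.08 MHz.
34.08 MHz > fs/2 = 24.92 MHz, folds to fs − 34.08 MHz = 15.76 MHz.
65.6 MHz and 83.92 MHz both map to 15.76 MHz.

65.6 MHz, 83.92 MHz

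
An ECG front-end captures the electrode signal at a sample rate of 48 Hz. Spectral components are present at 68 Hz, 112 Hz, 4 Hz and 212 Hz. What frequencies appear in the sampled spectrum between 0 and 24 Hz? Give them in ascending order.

fs/2 = 24 Hz.
68 Hz mod fs = 20 Hz.
20 Hz ≤ fs/2 = 24 Hz, appears at 20 Hz.
112 Hz mod fs = 16 Hz.
16 Hz ≤ fs/2 = 24 Hz, appears at 16 Hz.
4 Hz ≤ fs/2 = 24 Hz, passes unchanged.
212 Hz mod fs = 20 Hz.
20 Hz ≤ fs/2 = 24 Hz, appears at 20 Hz.
Distinct values: {4 Hz, 16 Hz, 20 Hz}.

4 Hz, 16 Hz, 20 Hz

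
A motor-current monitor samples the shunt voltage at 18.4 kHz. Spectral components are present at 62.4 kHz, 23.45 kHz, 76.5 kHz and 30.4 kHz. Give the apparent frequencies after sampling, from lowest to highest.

fs/2 = 9.2 kHz.
62.4 kHz mod fs = 7.2 kHz.
7.2 kHz ≤ fs/2 = 9.2 kHz, appears at 7.2 kHz.
23.45 kHz mod fs = 5.05 kHz.
5.05 kHz ≤ fs/2 = 9.2 kHz, appears at 5.05 kHz.
76.5 kHz mod fs = 2.9 kHz.
2.9 kHz ≤ fs/2 = 9.2 kHz, appears at 2.9 kHz.
30.4 kHz mod fs = 12 kHz.
12 kHz > fs/2 = 9.2 kHz, folds to fs − 12 kHz = 6.4 kHz.
Distinct values: {2.9 kHz, 5.05 kHz, 6.4 kHz, 7.2 kHz}.

2.9 kHz, 5.05 kHz, 6.4 kHz, 7.2 kHz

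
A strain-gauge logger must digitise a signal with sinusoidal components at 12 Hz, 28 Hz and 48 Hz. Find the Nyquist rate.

96 Hz

Highest-frequency component: 48 Hz.
Nyquist rate = 2 × 48 Hz = 96 Hz.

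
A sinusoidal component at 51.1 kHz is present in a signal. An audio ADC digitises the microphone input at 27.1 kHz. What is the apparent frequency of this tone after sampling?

3.1 kHz

51.1 kHz mod fs = 24 kHz.
24 kHz > fs/2 = 13.55 kHz, folds to fs − 24 kHz = 3.1 kHz.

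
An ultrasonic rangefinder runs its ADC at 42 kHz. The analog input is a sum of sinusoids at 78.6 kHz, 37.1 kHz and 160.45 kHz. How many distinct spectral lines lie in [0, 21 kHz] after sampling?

3

fs/2 = 21 kHz.
78.6 kHz mod fs = 36.6 kHz.
36.6 kHz > fs/2 = 21 kHz, folds to fs − 36.6 kHz = 5.4 kHz.
37.1 kHz > fs/2 = 21 kHz, folds to fs − 37.1 kHz = 4.9 kHz.
160.45 kHz mod fs = 34.45 kHz.
34.45 kHz > fs/2 = 21 kHz, folds to fs − 34.45 kHz = 7.55 kHz.
Distinct values: {4.9 kHz, 5.4 kHz, 7.55 kHz} → 3.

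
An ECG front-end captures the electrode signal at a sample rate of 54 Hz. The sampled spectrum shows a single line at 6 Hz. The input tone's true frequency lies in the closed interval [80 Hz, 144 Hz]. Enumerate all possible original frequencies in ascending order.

Frequencies that alias to 6 Hz are k·fs ± 6 Hz for integer k ≥ 0.
k=0: 6 Hz.
k=1: 48 Hz, 60 Hz.
k=2: 102 Hz, 114 Hz.
k=3: 156 Hz, 168 Hz.
Within [80 Hz, 144 Hz]: 102 Hz, 114 Hz.

102 Hz, 114 Hz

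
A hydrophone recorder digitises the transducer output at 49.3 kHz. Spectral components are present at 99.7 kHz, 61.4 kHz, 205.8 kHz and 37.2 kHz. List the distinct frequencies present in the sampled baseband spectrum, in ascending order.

fs/2 = 24.65 kHz.
99.7 kHz mod fs = 1.1 kHz.
1.1 kHz ≤ fs/2 = 24.65 kHz, appears at 1.1 kHz.
61.4 kHz mod fs = 12.1 kHz.
12.1 kHz ≤ fs/2 = 24.65 kHz, appears at 12.1 kHz.
205.8 kHz mod fs = 8.6 kHz.
8.6 kHz ≤ fs/2 = 24.65 kHz, appears at 8.6 kHz.
37.2 kHz > fs/2 = 24.65 kHz, folds to fs − 37.2 kHz = 12.1 kHz.
Distinct values: {1.1 kHz, 8.6 kHz, 12.1 kHz}.

1.1 kHz, 8.6 kHz, 12.1 kHz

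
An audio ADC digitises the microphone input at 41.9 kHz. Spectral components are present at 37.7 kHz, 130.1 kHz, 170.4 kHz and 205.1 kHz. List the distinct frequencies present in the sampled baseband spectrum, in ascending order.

fs/2 = 20.95 kHz.
37.7 kHz > fs/2 = 20.95 kHz, folds to fs − 37.7 kHz = 4.2 kHz.
130.1 kHz mod fs = 4.4 kHz.
4.4 kHz ≤ fs/2 = 20.95 kHz, appears at 4.4 kHz.
170.4 kHz mod fs = 2.8 kHz.
2.8 kHz ≤ fs/2 = 20.95 kHz, appears at 2.8 kHz.
205.1 kHz mod fs = 37.5 kHz.
37.5 kHz > fs/2 = 20.95 kHz, folds to fs − 37.5 kHz = 4.4 kHz.
Distinct values: {2.8 kHz, 4.2 kHz, 4.4 kHz}.

2.8 kHz, 4.2 kHz, 4.4 kHz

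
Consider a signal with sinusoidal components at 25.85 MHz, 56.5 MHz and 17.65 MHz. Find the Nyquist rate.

113 MHz

Highest-frequency component: 56.5 MHz.
Nyquist rate = 2 × 56.5 MHz = 113 MHz.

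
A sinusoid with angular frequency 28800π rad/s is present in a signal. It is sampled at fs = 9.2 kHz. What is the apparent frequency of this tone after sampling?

ω = 28800π rad/s → f = ω/(2π) = 14400 Hz = 14.4 kHz.
14.4 kHz mod fs = 5.2 kHz.
5.2 kHz > fs/2 = 4.6 kHz, folds to fs − 5.2 kHz = 4 kHz.

4 kHz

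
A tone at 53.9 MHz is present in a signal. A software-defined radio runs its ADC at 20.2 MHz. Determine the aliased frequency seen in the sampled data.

6.7 MHz

53.9 MHz mod fs = 13.5 MHz.
13.5 MHz > fs/2 = 10.1 MHz, folds to fs − 13.5 MHz = 6.7 MHz.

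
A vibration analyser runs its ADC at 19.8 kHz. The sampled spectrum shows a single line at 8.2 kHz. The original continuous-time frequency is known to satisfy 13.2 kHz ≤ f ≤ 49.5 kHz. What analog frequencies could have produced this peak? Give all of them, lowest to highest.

28 kHz, 31.4 kHz, 47.8 kHz

Frequencies that alias to 8.2 kHz are k·fs ± 8.2 kHz for integer k ≥ 0.
k=0: 8.2 kHz.
k=1: 11.6 kHz, 28 kHz.
k=2: 31.4 kHz, 47.8 kHz.
k=3: 51.2 kHz, 67.6 kHz.
Within [13.2 kHz, 49.5 kHz]: 28 kHz, 31.4 kHz, 47.8 kHz.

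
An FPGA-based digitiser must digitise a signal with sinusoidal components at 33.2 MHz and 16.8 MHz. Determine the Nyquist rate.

66.4 MHz

Highest-frequency component: 33.2 MHz.
Nyquist rate = 2 × 33.2 MHz = 66.4 MHz.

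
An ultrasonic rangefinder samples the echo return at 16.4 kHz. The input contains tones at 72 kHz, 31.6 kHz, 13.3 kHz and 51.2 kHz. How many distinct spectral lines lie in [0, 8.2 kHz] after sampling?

4

fs/2 = 8.2 kHz.
72 kHz mod fs = 6.4 kHz.
6.4 kHz ≤ fs/2 = 8.2 kHz, appears at 6.4 kHz.
31.6 kHz mod fs = 15.2 kHz.
15.2 kHz > fs/2 = 8.2 kHz, folds to fs − 15.2 kHz = 1.2 kHz.
13.3 kHz > fs/2 = 8.2 kHz, folds to fs − 13.3 kHz = 3.1 kHz.
51.2 kHz mod fs = 2 kHz.
2 kHz ≤ fs/2 = 8.2 kHz, appears at 2 kHz.
Distinct values: {1.2 kHz, 2 kHz, 3.1 kHz, 6.4 kHz} → 4.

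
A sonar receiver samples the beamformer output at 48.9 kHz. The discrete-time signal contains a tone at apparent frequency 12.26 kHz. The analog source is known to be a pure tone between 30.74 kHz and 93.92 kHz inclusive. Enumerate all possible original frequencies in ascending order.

Frequencies that alias to 12.26 kHz are k·fs ± 12.26 kHz for integer k ≥ 0.
k=0: 12.26 kHz.
k=1: 36.64 kHz, 61.16 kHz.
k=2: 85.54 kHz, 110.06 kHz.
k=3: 134.44 kHz, 158.96 kHz.
Within [30.74 kHz, 93.92 kHz]: 36.64 kHz, 61.16 kHz, 85.54 kHz.

36.64 kHz, 61.16 kHz, 85.54 kHz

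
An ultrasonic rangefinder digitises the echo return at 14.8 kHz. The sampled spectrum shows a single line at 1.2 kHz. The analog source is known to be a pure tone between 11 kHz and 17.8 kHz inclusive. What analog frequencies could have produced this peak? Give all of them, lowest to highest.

Frequencies that alias to 1.2 kHz are k·fs ± 1.2 kHz for integer k ≥ 0.
k=0: 1.2 kHz.
k=1: 13.6 kHz, 16 kHz.
k=2: 28.4 kHz, 30.8 kHz.
Within [11 kHz, 17.8 kHz]: 13.6 kHz, 16 kHz.

13.6 kHz, 16 kHz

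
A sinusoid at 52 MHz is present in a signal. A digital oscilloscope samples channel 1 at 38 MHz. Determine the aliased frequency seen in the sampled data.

52 MHz mod fs = 14 MHz.
14 MHz ≤ fs/2 = 19 MHz, appears at 14 MHz.

14 MHz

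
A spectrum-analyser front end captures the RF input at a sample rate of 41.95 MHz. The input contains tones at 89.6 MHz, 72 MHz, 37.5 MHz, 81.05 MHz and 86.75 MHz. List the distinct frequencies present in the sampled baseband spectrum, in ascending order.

fs/2 = 20.975 MHz.
89.6 MHz mod fs = 5.7 MHz.
5.7 MHz ≤ fs/2 = 20.975 MHz, appears at 5.7 MHz.
72 MHz mod fs = 30.05 MHz.
30.05 MHz > fs/2 = 20.975 MHz, folds to fs − 30.05 MHz = 11.9 MHz.
37.5 MHz > fs/2 = 20.975 MHz, folds to fs − 37.5 MHz = 4.45 MHz.
81.05 MHz mod fs = 39.1 MHz.
39.1 MHz > fs/2 = 20.975 MHz, folds to fs − 39.1 MHz = 2.85 MHz.
86.75 MHz mod fs = 2.85 MHz.
2.85 MHz ≤ fs/2 = 20.975 MHz, appears at 2.85 MHz.
Distinct values: {2.85 MHz, 4.45 MHz, 5.7 MHz, 11.9 MHz}.

2.85 MHz, 4.45 MHz, 5.7 MHz, 11.9 MHz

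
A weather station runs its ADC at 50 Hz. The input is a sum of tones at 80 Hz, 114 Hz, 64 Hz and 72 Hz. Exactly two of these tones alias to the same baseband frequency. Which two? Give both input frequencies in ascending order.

fs/2 = 25 Hz.
80 Hz mod fs = 30 Hz.
30 Hz > fs/2 = 25 Hz, folds to fs − 30 Hz = 20 Hz.
114 Hz mod fs = 14 Hz.
14 Hz ≤ fs/2 = 25 Hz, appears at 14 Hz.
64 Hz mod fs = 14 Hz.
14 Hz ≤ fs/2 = 25 Hz, appears at 14 Hz.
72 Hz mod fs = 22 Hz.
22 Hz ≤ fs/2 = 25 Hz, appears at 22 Hz.
64 Hz and 114 Hz both map to 14 Hz.

64 Hz, 114 Hz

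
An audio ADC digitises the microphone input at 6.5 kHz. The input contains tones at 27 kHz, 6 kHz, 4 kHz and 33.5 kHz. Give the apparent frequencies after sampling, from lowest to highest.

0.5 kHz, 1 kHz, 2.5 kHz

fs/2 = 3.25 kHz.
27 kHz mod fs = 1 kHz.
1 kHz ≤ fs/2 = 3.25 kHz, appears at 1 kHz.
6 kHz > fs/2 = 3.25 kHz, folds to fs − 6 kHz = 0.5 kHz.
4 kHz > fs/2 = 3.25 kHz, folds to fs − 4 kHz = 2.5 kHz.
33.5 kHz mod fs = 1 kHz.
1 kHz ≤ fs/2 = 3.25 kHz, appears at 1 kHz.
Distinct values: {0.5 kHz, 1 kHz, 2.5 kHz}.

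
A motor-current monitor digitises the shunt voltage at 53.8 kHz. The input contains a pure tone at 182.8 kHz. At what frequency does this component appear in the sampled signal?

21.4 kHz

182.8 kHz mod fs = 21.4 kHz.
21.4 kHz ≤ fs/2 = 26.9 kHz, appears at 21.4 kHz.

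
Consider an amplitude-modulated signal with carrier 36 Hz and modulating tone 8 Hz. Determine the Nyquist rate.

AM sidebands sit at fc ± fm = 28 Hz and 44 Hz.
Highest-frequency component: 44 Hz.
Nyquist rate = 2 × 44 Hz = 88 Hz.

88 Hz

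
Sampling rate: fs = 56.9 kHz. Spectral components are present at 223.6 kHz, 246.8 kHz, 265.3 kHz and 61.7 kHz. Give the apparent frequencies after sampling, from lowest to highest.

4 kHz, 4.8 kHz, 19.2 kHz

fs/2 = 28.45 kHz.
223.6 kHz mod fs = 52.9 kHz.
52.9 kHz > fs/2 = 28.45 kHz, folds to fs − 52.9 kHz = 4 kHz.
246.8 kHz mod fs = 19.2 kHz.
19.2 kHz ≤ fs/2 = 28.45 kHz, appears at 19.2 kHz.
265.3 kHz mod fs = 37.7 kHz.
37.7 kHz > fs/2 = 28.45 kHz, folds to fs − 37.7 kHz = 19.2 kHz.
61.7 kHz mod fs = 4.8 kHz.
4.8 kHz ≤ fs/2 = 28.45 kHz, appears at 4.8 kHz.
Distinct values: {4 kHz, 4.8 kHz, 19.2 kHz}.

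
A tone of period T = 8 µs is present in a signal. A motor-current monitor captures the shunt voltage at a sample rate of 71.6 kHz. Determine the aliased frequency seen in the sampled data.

18.2 kHz

T = 8 µs → f = 1/T = 125 kHz.
125 kHz mod fs = 53.4 kHz.
53.4 kHz > fs/2 = 35.8 kHz, folds to fs − 53.4 kHz = 18.2 kHz.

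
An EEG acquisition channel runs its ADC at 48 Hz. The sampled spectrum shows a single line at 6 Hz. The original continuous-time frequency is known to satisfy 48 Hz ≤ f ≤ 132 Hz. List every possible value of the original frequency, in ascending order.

54 Hz, 90 Hz, 102 Hz

Frequencies that alias to 6 Hz are k·fs ± 6 Hz for integer k ≥ 0.
k=0: 6 Hz.
k=1: 42 Hz, 54 Hz.
k=2: 90 Hz, 102 Hz.
k=3: 138 Hz, 150 Hz.
Within [48 Hz, 132 Hz]: 54 Hz, 90 Hz, 102 Hz.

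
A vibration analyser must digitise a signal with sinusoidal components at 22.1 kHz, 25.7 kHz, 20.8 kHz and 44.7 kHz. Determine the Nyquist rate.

Highest-frequency component: 44.7 kHz.
Nyquist rate = 2 × 44.7 kHz = 89.4 kHz.

89.4 kHz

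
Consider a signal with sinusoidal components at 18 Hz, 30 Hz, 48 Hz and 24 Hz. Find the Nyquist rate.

96 Hz

Highest-frequency component: 48 Hz.
Nyquist rate = 2 × 48 Hz = 96 Hz.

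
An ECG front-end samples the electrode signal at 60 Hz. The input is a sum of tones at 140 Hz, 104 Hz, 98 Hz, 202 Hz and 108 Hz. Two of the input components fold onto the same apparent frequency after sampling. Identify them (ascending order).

fs/2 = 30 Hz.
140 Hz mod fs = 20 Hz.
20 Hz ≤ fs/2 = 30 Hz, appears at 20 Hz.
104 Hz mod fs = 44 Hz.
44 Hz > fs/2 = 30 Hz, folds to fs − 44 Hz = 16 Hz.
98 Hz mod fs = 38 Hz.
38 Hz > fs/2 = 30 Hz, folds to fs − 38 Hz = 22 Hz.
202 Hz mod fs = 22 Hz.
22 Hz ≤ fs/2 = 30 Hz, appears at 22 Hz.
108 Hz mod fs = 48 Hz.
48 Hz > fs/2 = 30 Hz, folds to fs − 48 Hz = 12 Hz.
98 Hz and 202 Hz both map to 22 Hz.

98 Hz, 202 Hz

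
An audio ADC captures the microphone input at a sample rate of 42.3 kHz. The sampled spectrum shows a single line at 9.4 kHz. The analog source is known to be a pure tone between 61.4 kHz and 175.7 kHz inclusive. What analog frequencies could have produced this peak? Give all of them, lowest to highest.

75.2 kHz, 94 kHz, 117.5 kHz, 136.3 kHz, 159.8 kHz

Frequencies that alias to 9.4 kHz are k·fs ± 9.4 kHz for integer k ≥ 0.
k=0: 9.4 kHz.
k=1: 32.9 kHz, 51.7 kHz.
k=2: 75.2 kHz, 94 kHz.
k=3: 117.5 kHz, 136.3 kHz.
k=4: 159.8 kHz, 178.6 kHz.
k=5: 202.1 kHz, 220.9 kHz.
Within [61.4 kHz, 175.7 kHz]: 75.2 kHz, 94 kHz, 117.5 kHz, 136.3 kHz, 159.8 kHz.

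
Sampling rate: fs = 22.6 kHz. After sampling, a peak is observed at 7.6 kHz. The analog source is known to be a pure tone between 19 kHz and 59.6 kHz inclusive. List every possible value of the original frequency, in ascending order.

Frequencies that alias to 7.6 kHz are k·fs ± 7.6 kHz for integer k ≥ 0.
k=0: 7.6 kHz.
k=1: 15 kHz, 30.2 kHz.
k=2: 37.6 kHz, 52.8 kHz.
k=3: 60.2 kHz, 75.4 kHz.
Within [19 kHz, 59.6 kHz]: 30.2 kHz, 37.6 kHz, 52.8 kHz.

30.2 kHz, 37.6 kHz, 52.8 kHz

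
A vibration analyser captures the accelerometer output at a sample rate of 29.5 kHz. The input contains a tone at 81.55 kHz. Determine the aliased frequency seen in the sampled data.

6.95 kHz

81.55 kHz mod fs = 22.55 kHz.
22.55 kHz > fs/2 = 14.75 kHz, folds to fs − 22.55 kHz = 6.95 kHz.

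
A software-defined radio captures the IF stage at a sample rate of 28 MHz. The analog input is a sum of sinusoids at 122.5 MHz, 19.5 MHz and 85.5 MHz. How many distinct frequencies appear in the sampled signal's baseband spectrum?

3

fs/2 = 14 MHz.
122.5 MHz mod fs = 10.5 MHz.
10.5 MHz ≤ fs/2 = 14 MHz, appears at 10.5 MHz.
19.5 MHz > fs/2 = 14 MHz, folds to fs − 19.5 MHz = 8.5 MHz.
85.5 MHz mod fs = 1.5 MHz.
1.5 MHz ≤ fs/2 = 14 MHz, appears at 1.5 MHz.
Distinct values: {1.5 MHz, 8.5 MHz, 10.5 MHz} → 3.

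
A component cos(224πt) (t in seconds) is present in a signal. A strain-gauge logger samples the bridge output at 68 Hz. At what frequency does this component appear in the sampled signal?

ω = 224π rad/s → f = ω/(2π) = 112 Hz.
112 Hz mod fs = 44 Hz.
44 Hz > fs/2 = 34 Hz, folds to fs − 44 Hz = 24 Hz.

24 Hz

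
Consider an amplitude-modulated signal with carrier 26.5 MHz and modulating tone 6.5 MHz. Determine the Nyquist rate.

AM sidebands sit at fc ± fm = 20 MHz and 33 MHz.
Highest-frequency component: 33 MHz.
Nyquist rate = 2 × 33 MHz = 66 MHz.

66 MHz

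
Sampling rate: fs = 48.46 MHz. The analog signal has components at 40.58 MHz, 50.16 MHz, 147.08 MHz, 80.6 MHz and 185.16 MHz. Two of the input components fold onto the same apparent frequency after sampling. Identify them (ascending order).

50.16 MHz, 147.08 MHz

fs/2 = 24.23 MHz.
40.58 MHz > fs/2 = 24.23 MHz, folds to fs − 40.58 MHz = 7.88 MHz.
50.16 MHz mod fs = 1.7 MHz.
1.7 MHz ≤ fs/2 = 24.23 MHz, appears at 1.7 MHz.
147.08 MHz mod fs = 1.7 MHz.
1.7 MHz ≤ fs/2 = 24.23 MHz, appears at 1.7 MHz.
80.6 MHz mod fs = 32.14 MHz.
32.14 MHz > fs/2 = 24.23 MHz, folds to fs − 32.14 MHz = 16.32 MHz.
185.16 MHz mod fs = 39.78 MHz.
39.78 MHz > fs/2 = 24.23 MHz, folds to fs − 39.78 MHz = 8.68 MHz.
50.16 MHz and 147.08 MHz both map to 1.7 MHz.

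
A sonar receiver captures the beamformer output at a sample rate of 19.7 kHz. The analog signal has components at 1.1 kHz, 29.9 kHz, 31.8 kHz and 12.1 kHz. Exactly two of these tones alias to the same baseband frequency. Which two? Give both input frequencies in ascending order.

12.1 kHz, 31.8 kHz

fs/2 = 9.85 kHz.
1.1 kHz ≤ fs/2 = 9.85 kHz, passes unchanged.
29.9 kHz mod fs = 10.2 kHz.
10.2 kHz > fs/2 = 9.85 kHz, folds to fs − 10.2 kHz = 9.5 kHz.
31.8 kHz mod fs = 12.1 kHz.
12.1 kHz > fs/2 = 9.85 kHz, folds to fs − 12.1 kHz = 7.6 kHz.
12.1 kHz > fs/2 = 9.85 kHz, folds to fs − 12.1 kHz = 7.6 kHz.
12.1 kHz and 31.8 kHz both map to 7.6 kHz.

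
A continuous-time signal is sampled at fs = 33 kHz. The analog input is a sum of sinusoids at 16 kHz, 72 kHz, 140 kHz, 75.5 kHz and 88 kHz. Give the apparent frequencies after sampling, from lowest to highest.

fs/2 = 16.5 kHz.
16 kHz ≤ fs/2 = 16.5 kHz, passes unchanged.
72 kHz mod fs = 6 kHz.
6 kHz ≤ fs/2 = 16.5 kHz, appears at 6 kHz.
140 kHz mod fs = 8 kHz.
8 kHz ≤ fs/2 = 16.5 kHz, appears at 8 kHz.
75.5 kHz mod fs = 9.5 kHz.
9.5 kHz ≤ fs/2 = 16.5 kHz, appears at 9.5 kHz.
88 kHz mod fs = 22 kHz.
22 kHz > fs/2 = 16.5 kHz, folds to fs − 22 kHz = 11 kHz.
Distinct values: {6 kHz, 8 kHz, 9.5 kHz, 11 kHz, 16 kHz}.

6 kHz, 8 kHz, 9.5 kHz, 11 kHz, 16 kHz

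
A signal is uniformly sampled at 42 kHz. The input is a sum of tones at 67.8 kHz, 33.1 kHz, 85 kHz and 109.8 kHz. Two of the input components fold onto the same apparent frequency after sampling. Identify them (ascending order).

67.8 kHz, 109.8 kHz

fs/2 = 21 kHz.
67.8 kHz mod fs = 25.8 kHz.
25.8 kHz > fs/2 = 21 kHz, folds to fs − 25.8 kHz = 16.2 kHz.
33.1 kHz > fs/2 = 21 kHz, folds to fs − 33.1 kHz = 8.9 kHz.
85 kHz mod fs = 1 kHz.
1 kHz ≤ fs/2 = 21 kHz, appears at 1 kHz.
109.8 kHz mod fs = 25.8 kHz.
25.8 kHz > fs/2 = 21 kHz, folds to fs − 25.8 kHz = 16.2 kHz.
67.8 kHz and 109.8 kHz both map to 16.2 kHz.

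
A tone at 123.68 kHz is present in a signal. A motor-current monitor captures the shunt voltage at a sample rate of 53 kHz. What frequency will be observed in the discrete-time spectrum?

123.68 kHz mod fs = 17.68 kHz.
17.68 kHz ≤ fs/2 = 26.5 kHz, appears at 17.68 kHz.

17.68 kHz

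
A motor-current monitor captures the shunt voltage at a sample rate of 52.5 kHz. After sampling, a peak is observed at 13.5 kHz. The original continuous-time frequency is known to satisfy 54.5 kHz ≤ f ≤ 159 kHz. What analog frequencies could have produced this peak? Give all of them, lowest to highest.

Frequencies that alias to 13.5 kHz are k·fs ± 13.5 kHz for integer k ≥ 0.
k=0: 13.5 kHz.
k=1: 39 kHz, 66 kHz.
k=2: 91.5 kHz, 118.5 kHz.
k=3: 144 kHz, 171 kHz.
k=4: 196.5 kHz, 223.5 kHz.
Within [54.5 kHz, 159 kHz]: 66 kHz, 91.5 kHz, 118.5 kHz, 144 kHz.

66 kHz, 91.5 kHz, 118.5 kHz, 144 kHz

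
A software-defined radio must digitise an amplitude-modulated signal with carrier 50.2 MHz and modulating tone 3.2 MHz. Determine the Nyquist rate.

AM sidebands sit at fc ± fm = 47 MHz and 53.4 MHz.
Highest-frequency component: 53.4 MHz.
Nyquist rate = 2 × 53.4 MHz = 106.8 MHz.

106.8 MHz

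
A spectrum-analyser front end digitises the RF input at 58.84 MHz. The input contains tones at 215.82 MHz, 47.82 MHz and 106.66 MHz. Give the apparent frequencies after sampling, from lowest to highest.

11.02 MHz, 19.54 MHz

fs/2 = 29.42 MHz.
215.82 MHz mod fs = 39.3 MHz.
39.3 MHz > fs/2 = 29.42 MHz, folds to fs − 39.3 MHz = 19.54 MHz.
47.82 MHz > fs/2 = 29.42 MHz, folds to fs − 47.82 MHz = 11.02 MHz.
106.66 MHz mod fs = 47.82 MHz.
47.82 MHz > fs/2 = 29.42 MHz, folds to fs − 47.82 MHz = 11.02 MHz.
Distinct values: {11.02 MHz, 19.54 MHz}.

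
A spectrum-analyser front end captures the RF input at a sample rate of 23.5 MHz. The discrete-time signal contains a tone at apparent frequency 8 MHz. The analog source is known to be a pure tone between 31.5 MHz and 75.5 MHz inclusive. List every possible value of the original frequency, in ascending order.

31.5 MHz, 39 MHz, 55 MHz, 62.5 MHz

Frequencies that alias to 8 MHz are k·fs ± 8 MHz for integer k ≥ 0.
k=0: 8 MHz.
k=1: 15.5 MHz, 31.5 MHz.
k=2: 39 MHz, 55 MHz.
k=3: 62.5 MHz, 78.5 MHz.
k=4: 86 MHz, 102 MHz.
Within [31.5 MHz, 75.5 MHz]: 31.5 MHz, 39 MHz, 55 MHz, 62.5 MHz.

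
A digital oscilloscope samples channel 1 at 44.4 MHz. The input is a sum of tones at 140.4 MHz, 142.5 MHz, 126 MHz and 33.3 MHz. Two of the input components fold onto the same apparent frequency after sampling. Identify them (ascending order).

126 MHz, 140.4 MHz

fs/2 = 22.2 MHz.
140.4 MHz mod fs = 7.2 MHz.
7.2 MHz ≤ fs/2 = 22.2 MHz, appears at 7.2 MHz.
142.5 MHz mod fs = 9.3 MHz.
9.3 MHz ≤ fs/2 = 22.2 MHz, appears at 9.3 MHz.
126 MHz mod fs = 37.2 MHz.
37.2 MHz > fs/2 = 22.2 MHz, folds to fs − 37.2 MHz = 7.2 MHz.
33.3 MHz > fs/2 = 22.2 MHz, folds to fs − 33.3 MHz = 11.1 MHz.
126 MHz and 140.4 MHz both map to 7.2 MHz.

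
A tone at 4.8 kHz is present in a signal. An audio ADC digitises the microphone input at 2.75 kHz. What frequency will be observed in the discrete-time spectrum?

0.7 kHz

4.8 kHz mod fs = 2.05 kHz.
2.05 kHz > fs/2 = 1.375 kHz, folds to fs − 2.05 kHz = 0.7 kHz.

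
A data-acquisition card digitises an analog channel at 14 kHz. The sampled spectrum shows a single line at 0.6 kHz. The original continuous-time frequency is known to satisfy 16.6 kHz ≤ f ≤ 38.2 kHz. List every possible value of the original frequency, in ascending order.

27.4 kHz, 28.6 kHz

Frequencies that alias to 0.6 kHz are k·fs ± 0.6 kHz for integer k ≥ 0.
k=0: 0.6 kHz.
k=1: 13.4 kHz, 14.6 kHz.
k=2: 27.4 kHz, 28.6 kHz.
k=3: 41.4 kHz, 42.6 kHz.
Within [16.6 kHz, 38.2 kHz]: 27.4 kHz, 28.6 kHz.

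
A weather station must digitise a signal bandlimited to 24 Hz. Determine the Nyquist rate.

48 Hz

Nyquist rate = 2 × 24 Hz = 48 Hz.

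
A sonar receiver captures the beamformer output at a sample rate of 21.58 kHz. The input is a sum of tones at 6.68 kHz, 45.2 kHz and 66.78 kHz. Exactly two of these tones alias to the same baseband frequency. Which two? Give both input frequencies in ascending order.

45.2 kHz, 66.78 kHz

fs/2 = 10.79 kHz.
6.68 kHz ≤ fs/2 = 10.79 kHz, passes unchanged.
45.2 kHz mod fs = 2.04 kHz.
2.04 kHz ≤ fs/2 = 10.79 kHz, appears at 2.04 kHz.
66.78 kHz mod fs = 2.04 kHz.
2.04 kHz ≤ fs/2 = 10.79 kHz, appears at 2.04 kHz.
45.2 kHz and 66.78 kHz both map to 2.04 kHz.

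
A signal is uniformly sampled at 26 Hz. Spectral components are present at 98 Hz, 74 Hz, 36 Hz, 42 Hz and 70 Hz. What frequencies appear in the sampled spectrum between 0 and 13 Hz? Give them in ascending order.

4 Hz, 6 Hz, 8 Hz, 10 Hz

fs/2 = 13 Hz.
98 Hz mod fs = 20 Hz.
20 Hz > fs/2 = 13 Hz, folds to fs − 20 Hz = 6 Hz.
74 Hz mod fs = 22 Hz.
22 Hz > fs/2 = 13 Hz, folds to fs − 22 Hz = 4 Hz.
36 Hz mod fs = 10 Hz.
10 Hz ≤ fs/2 = 13 Hz, appears at 10 Hz.
42 Hz mod fs = 16 Hz.
16 Hz > fs/2 = 13 Hz, folds to fs − 16 Hz = 10 Hz.
70 Hz mod fs = 18 Hz.
18 Hz > fs/2 = 13 Hz, folds to fs − 18 Hz = 8 Hz.
Distinct values: {4 Hz, 6 Hz, 8 Hz, 10 Hz}.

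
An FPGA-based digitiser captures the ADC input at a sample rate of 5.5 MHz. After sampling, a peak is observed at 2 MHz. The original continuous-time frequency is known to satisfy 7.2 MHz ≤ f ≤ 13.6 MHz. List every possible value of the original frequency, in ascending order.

7.5 MHz, 9 MHz, 13 MHz

Frequencies that alias to 2 MHz are k·fs ± 2 MHz for integer k ≥ 0.
k=0: 2 MHz.
k=1: 3.5 MHz, 7.5 MHz.
k=2: 9 MHz, 13 MHz.
k=3: 14.5 MHz, 18.5 MHz.
Within [7.2 MHz, 13.6 MHz]: 7.5 MHz, 9 MHz, 13 MHz.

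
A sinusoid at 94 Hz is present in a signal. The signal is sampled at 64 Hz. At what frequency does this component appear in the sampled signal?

94 Hz mod fs = 30 Hz.
30 Hz ≤ fs/2 = 32 Hz, appears at 30 Hz.

30 Hz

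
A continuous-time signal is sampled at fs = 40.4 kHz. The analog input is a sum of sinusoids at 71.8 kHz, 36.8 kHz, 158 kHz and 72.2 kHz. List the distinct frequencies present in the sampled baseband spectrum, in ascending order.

fs/2 = 20.2 kHz.
71.8 kHz mod fs = 31.4 kHz.
31.4 kHz > fs/2 = 20.2 kHz, folds to fs − 31.4 kHz = 9 kHz.
36.8 kHz > fs/2 = 20.2 kHz, folds to fs − 36.8 kHz = 3.6 kHz.
158 kHz mod fs = 36.8 kHz.
36.8 kHz > fs/2 = 20.2 kHz, folds to fs − 36.8 kHz = 3.6 kHz.
72.2 kHz mod fs = 31.8 kHz.
31.8 kHz > fs/2 = 20.2 kHz, folds to fs − 31.8 kHz = 8.6 kHz.
Distinct values: {3.6 kHz, 8.6 kHz, 9 kHz}.

3.6 kHz, 8.6 kHz, 9 kHz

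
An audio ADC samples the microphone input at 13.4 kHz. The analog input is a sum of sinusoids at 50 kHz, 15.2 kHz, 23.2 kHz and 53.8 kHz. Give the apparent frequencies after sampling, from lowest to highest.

0.2 kHz, 1.8 kHz, 3.6 kHz

fs/2 = 6.7 kHz.
50 kHz mod fs = 9.8 kHz.
9.8 kHz > fs/2 = 6.7 kHz, folds to fs − 9.8 kHz = 3.6 kHz.
15.2 kHz mod fs = 1.8 kHz.
1.8 kHz ≤ fs/2 = 6.7 kHz, appears at 1.8 kHz.
23.2 kHz mod fs = 9.8 kHz.
9.8 kHz > fs/2 = 6.7 kHz, folds to fs − 9.8 kHz = 3.6 kHz.
53.8 kHz mod fs = 0.2 kHz.
0.2 kHz ≤ fs/2 = 6.7 kHz, appears at 0.2 kHz.
Distinct values: {0.2 kHz, 1.8 kHz, 3.6 kHz}.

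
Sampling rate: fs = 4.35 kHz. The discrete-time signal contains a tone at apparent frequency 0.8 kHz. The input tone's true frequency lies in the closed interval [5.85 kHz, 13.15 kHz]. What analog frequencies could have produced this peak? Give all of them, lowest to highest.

Frequencies that alias to 0.8 kHz are k·fs ± 0.8 kHz for integer k ≥ 0.
k=0: 0.8 kHz.
k=1: 3.55 kHz, 5.15 kHz.
k=2: 7.9 kHz, 9.5 kHz.
k=3: 12.25 kHz, 13.85 kHz.
k=4: 16.6 kHz, 18.2 kHz.
Within [5.85 kHz, 13.15 kHz]: 7.9 kHz, 9.5 kHz, 12.25 kHz.

7.9 kHz, 9.5 kHz, 12.25 kHz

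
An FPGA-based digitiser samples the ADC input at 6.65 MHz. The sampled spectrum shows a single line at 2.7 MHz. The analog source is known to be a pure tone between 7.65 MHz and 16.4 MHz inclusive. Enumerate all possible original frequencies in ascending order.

9.35 MHz, 10.6 MHz, 16 MHz

Frequencies that alias to 2.7 MHz are k·fs ± 2.7 MHz for integer k ≥ 0.
k=0: 2.7 MHz.
k=1: 3.95 MHz, 9.35 MHz.
k=2: 10.6 MHz, 16 MHz.
k=3: 17.25 MHz, 22.65 MHz.
Within [7.65 MHz, 16.4 MHz]: 9.35 MHz, 10.6 MHz, 16 MHz.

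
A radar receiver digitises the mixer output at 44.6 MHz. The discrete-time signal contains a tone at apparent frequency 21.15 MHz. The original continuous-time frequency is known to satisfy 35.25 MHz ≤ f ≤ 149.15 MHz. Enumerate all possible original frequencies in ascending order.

Frequencies that alias to 21.15 MHz are k·fs ± 21.15 MHz for integer k ≥ 0.
k=0: 21.15 MHz.
k=1: 23.45 MHz, 65.75 MHz.
k=2: 68.05 MHz, 110.35 MHz.
k=3: 112.65 MHz, 154.95 MHz.
k=4: 157.25 MHz, 199.55 MHz.
Within [35.25 MHz, 149.15 MHz]: 65.75 MHz, 68.05 MHz, 110.35 MHz, 112.65 MHz.

65.75 MHz, 68.05 MHz, 110.35 MHz, 112.65 MHz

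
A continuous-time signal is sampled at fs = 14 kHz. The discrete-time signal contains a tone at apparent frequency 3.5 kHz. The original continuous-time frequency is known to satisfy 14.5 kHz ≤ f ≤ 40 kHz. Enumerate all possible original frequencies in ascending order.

17.5 kHz, 24.5 kHz, 31.5 kHz, 38.5 kHz

Frequencies that alias to 3.5 kHz are k·fs ± 3.5 kHz for integer k ≥ 0.
k=0: 3.5 kHz.
k=1: 10.5 kHz, 17.5 kHz.
k=2: 24.5 kHz, 31.5 kHz.
k=3: 38.5 kHz, 45.5 kHz.
k=4: 52.5 kHz, 59.5 kHz.
Within [14.5 kHz, 40 kHz]: 17.5 kHz, 24.5 kHz, 31.5 kHz, 38.5 kHz.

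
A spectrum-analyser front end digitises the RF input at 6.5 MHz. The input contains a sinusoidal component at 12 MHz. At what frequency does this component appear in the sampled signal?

1 MHz

12 MHz mod fs = 5.5 MHz.
5.5 MHz > fs/2 = 3.25 MHz, folds to fs − 5.5 MHz = 1 MHz.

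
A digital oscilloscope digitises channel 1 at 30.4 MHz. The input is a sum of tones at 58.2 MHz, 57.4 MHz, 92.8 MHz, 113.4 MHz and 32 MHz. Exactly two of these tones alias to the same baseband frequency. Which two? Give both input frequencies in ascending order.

fs/2 = 15.2 MHz.
58.2 MHz mod fs = 27.8 MHz.
27.8 MHz > fs/2 = 15.2 MHz, folds to fs − 27.8 MHz = 2.6 MHz.
57.4 MHz mod fs = 27 MHz.
27 MHz > fs/2 = 15.2 MHz, folds to fs − 27 MHz = 3.4 MHz.
92.8 MHz mod fs = 1.6 MHz.
1.6 MHz ≤ fs/2 = 15.2 MHz, appears at 1.6 MHz.
113.4 MHz mod fs = 22.2 MHz.
22.2 MHz > fs/2 = 15.2 MHz, folds to fs − 22.2 MHz = 8.2 MHz.
32 MHz mod fs = 1.6 MHz.
1.6 MHz ≤ fs/2 = 15.2 MHz, appears at 1.6 MHz.
32 MHz and 92.8 MHz both map to 1.6 MHz.

32 MHz, 92.8 MHz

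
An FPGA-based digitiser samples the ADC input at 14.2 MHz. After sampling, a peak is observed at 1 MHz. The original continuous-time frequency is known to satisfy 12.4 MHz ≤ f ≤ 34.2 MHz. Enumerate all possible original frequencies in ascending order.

Frequencies that alias to 1 MHz are k·fs ± 1 MHz for integer k ≥ 0.
k=0: 1 MHz.
k=1: 13.2 MHz, 15.2 MHz.
k=2: 27.4 MHz, 29.4 MHz.
k=3: 41.6 MHz, 43.6 MHz.
Within [12.4 MHz, 34.2 MHz]: 13.2 MHz, 15.2 MHz, 27.4 MHz, 29.4 MHz.

13.2 MHz, 15.2 MHz, 27.4 MHz, 29.4 MHz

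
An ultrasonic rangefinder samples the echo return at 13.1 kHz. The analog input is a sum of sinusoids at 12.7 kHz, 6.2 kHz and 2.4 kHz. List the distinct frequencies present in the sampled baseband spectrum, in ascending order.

fs/2 = 6.55 kHz.
12.7 kHz > fs/2 = 6.55 kHz, folds to fs − 12.7 kHz = 0.4 kHz.
6.2 kHz ≤ fs/2 = 6.55 kHz, passes unchanged.
2.4 kHz ≤ fs/2 = 6.55 kHz, passes unchanged.
Distinct values: {0.4 kHz, 2.4 kHz, 6.2 kHz}.

0.4 kHz, 2.4 kHz, 6.2 kHz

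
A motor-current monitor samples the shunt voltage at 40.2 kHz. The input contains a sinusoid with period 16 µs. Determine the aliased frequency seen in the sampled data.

T = 16 µs → f = 1/T = 62.5 kHz.
62.5 kHz mod fs = 22.3 kHz.
22.3 kHz > fs/2 = 20.1 kHz, folds to fs − 22.3 kHz = 17.9 kHz.

17.9 kHz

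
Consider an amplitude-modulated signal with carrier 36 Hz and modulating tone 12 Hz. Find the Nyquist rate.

AM sidebands sit at fc ± fm = 24 Hz and 48 Hz.
Highest-frequency component: 48 Hz.
Nyquist rate = 2 × 48 Hz = 96 Hz.

96 Hz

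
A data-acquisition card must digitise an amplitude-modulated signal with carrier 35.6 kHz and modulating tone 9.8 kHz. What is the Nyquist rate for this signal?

AM sidebands sit at fc ± fm = 25.8 kHz and 45.4 kHz.
Highest-frequency component: 45.4 kHz.
Nyquist rate = 2 × 45.4 kHz = 90.8 kHz.

90.8 kHz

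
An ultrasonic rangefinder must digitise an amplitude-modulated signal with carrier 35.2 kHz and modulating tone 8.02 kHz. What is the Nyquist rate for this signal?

86.44 kHz

AM sidebands sit at fc ± fm = 27.18 kHz and 43.22 kHz.
Highest-frequency component: 43.22 kHz.
Nyquist rate = 2 × 43.22 kHz = 86.44 kHz.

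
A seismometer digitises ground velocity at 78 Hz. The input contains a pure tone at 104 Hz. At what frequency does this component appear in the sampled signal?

26 Hz

104 Hz mod fs = 26 Hz.
26 Hz ≤ fs/2 = 39 Hz, appears at 26 Hz.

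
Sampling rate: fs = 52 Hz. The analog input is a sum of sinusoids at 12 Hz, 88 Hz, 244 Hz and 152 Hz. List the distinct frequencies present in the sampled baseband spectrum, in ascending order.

4 Hz, 12 Hz, 16 Hz

fs/2 = 26 Hz.
12 Hz ≤ fs/2 = 26 Hz, passes unchanged.
88 Hz mod fs = 36 Hz.
36 Hz > fs/2 = 26 Hz, folds to fs − 36 Hz = 16 Hz.
244 Hz mod fs = 36 Hz.
36 Hz > fs/2 = 26 Hz, folds to fs − 36 Hz = 16 Hz.
152 Hz mod fs = 48 Hz.
48 Hz > fs/2 = 26 Hz, folds to fs − 48 Hz = 4 Hz.
Distinct values: {4 Hz, 12 Hz, 16 Hz}.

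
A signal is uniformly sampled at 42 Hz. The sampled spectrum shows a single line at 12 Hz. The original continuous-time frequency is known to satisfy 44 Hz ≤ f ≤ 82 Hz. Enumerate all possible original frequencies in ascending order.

Frequencies that alias to 12 Hz are k·fs ± 12 Hz for integer k ≥ 0.
k=0: 12 Hz.
k=1: 30 Hz, 54 Hz.
k=2: 72 Hz, 96 Hz.
k=3: 114 Hz, 138 Hz.
Within [44 Hz, 82 Hz]: 54 Hz, 72 Hz.

54 Hz, 72 Hz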